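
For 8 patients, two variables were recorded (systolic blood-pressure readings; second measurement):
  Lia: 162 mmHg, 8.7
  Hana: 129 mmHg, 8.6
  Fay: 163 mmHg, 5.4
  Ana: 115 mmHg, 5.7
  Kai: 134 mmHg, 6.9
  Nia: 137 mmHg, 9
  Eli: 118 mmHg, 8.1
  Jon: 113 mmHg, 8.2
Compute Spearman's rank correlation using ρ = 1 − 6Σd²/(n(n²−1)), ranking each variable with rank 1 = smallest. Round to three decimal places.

0.071

Ranks of variable 1: 7, 4, 8, 2, 5, 6, 3, 1
Ranks of variable 2: 7, 6, 1, 2, 3, 8, 4, 5
d = r₁ − r₂: 0, -2, 7, 0, 2, -2, -1, -4
d²: 0, 4, 49, 0, 4, 4, 1, 16; Σd² = 78
ρ = 1 − 6·78/(8·63) = 1 − 468/504 = 0.071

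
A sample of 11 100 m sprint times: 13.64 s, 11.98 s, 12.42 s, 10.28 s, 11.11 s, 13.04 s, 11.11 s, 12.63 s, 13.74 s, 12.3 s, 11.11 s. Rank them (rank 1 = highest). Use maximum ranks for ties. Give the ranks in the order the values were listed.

Sorted (descending): 13.74, 13.64, 13.04, 12.63, 12.42, 12.3, 11.98, 11.11, 11.11, 11.11, 10.28
The 3 values of 11.11 occupy positions 8–10 → each gets rank 10.

2, 7, 5, 11, 10, 3, 10, 4, 1, 6, 10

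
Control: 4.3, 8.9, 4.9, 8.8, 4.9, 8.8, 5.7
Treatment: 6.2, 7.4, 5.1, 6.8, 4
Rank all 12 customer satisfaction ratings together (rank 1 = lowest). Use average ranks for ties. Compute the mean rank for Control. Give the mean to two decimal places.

Sorted (ascending): 4, 4.3, 4.9, 4.9, 5.1, 5.7, 6.2, 6.8, 7.4, 8.8, 8.8, 8.9
The 2 values of 4.9 occupy positions 3–4 → average rank (3+4)/2 = 3.5.
The 2 values of 8.8 occupy positions 10–11 → average rank (10+11)/2 = 10.5.
Control values → pooled ranks: 4.3→2, 8.9→12, 4.9→3.5, 8.8→10.5, 4.9→3.5, 8.8→10.5, 5.7→6
Mean rank = (2 + 12 + 3.5 + 10.5 + 3.5 + 10.5 + 6) / 7 = 6.86

6.86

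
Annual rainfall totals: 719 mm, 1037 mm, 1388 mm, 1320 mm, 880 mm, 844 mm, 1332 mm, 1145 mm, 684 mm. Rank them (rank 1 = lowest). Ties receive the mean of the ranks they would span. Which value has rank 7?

Sorted (ascending): 684, 719, 844, 880, 1037, 1145, 1320, 1332, 1388
No ties — each value takes its position as its rank.
Rank 7 → value 1320.

1320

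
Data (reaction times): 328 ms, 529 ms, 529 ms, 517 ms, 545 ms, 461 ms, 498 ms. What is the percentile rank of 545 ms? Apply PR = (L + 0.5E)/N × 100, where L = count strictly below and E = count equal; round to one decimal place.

N = 7.
Strictly below 545: 6. Equal to 545: 1.
PR = (6 + 0.5·1)/7 × 100 = 92.9

92.9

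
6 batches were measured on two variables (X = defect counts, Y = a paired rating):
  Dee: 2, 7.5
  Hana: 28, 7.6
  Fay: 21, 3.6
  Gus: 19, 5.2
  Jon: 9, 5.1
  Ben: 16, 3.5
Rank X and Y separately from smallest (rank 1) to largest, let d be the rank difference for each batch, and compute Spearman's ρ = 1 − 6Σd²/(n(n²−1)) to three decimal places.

0.143

Ranks of variable 1: 1, 6, 5, 4, 2, 3
Ranks of variable 2: 5, 6, 2, 4, 3, 1
d = r₁ − r₂: -4, 0, 3, 0, -1, 2
d²: 16, 0, 9, 0, 1, 4; Σd² = 30
ρ = 1 − 6·30/(6·35) = 1 − 180/210 = 0.143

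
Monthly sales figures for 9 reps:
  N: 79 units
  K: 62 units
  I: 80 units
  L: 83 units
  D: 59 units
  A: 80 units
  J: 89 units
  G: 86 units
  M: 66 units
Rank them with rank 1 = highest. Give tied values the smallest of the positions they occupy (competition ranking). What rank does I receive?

4

Sorted (descending): 89, 86, 83, 80, 80, 79, 66, 62, 59
The 2 values of 80 occupy positions 4–5 → each gets rank 4.
I has value 80 units → rank 4.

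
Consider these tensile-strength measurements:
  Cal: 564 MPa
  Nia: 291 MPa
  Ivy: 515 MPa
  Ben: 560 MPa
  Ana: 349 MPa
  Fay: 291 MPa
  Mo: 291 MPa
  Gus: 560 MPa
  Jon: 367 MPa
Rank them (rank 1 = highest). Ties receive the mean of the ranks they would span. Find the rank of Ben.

2.5

Sorted (descending): 564, 560, 560, 515, 367, 349, 291, 291, 291
The 2 values of 560 occupy positions 2–3 → average rank (2+3)/2 = 2.5.
The 3 values of 291 occupy positions 7–9 → average rank 8.
Ben has value 560 MPa → rank 2.5.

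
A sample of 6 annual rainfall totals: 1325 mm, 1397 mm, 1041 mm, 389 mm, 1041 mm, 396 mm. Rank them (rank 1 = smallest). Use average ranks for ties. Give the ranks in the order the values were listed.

Sorted (ascending): 389, 396, 1041, 1041, 1325, 1397
The 2 values of 1041 occupy positions 3–4 → average rank (3+4)/2 = 3.5.

5, 6, 3.5, 1, 3.5, 2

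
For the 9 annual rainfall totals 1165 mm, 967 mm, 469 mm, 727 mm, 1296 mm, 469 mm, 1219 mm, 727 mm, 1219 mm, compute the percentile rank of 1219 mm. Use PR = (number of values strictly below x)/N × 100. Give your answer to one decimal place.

N = 9.
Strictly below 1219: 6. Equal to 1219: 2.
PR = 6/9 × 100 = 66.7

66.7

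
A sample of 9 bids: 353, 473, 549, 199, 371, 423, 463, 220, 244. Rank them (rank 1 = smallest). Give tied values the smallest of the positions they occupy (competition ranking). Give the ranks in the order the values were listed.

Sorted (ascending): 199, 220, 244, 353, 371, 423, 463, 473, 549
No ties — each value takes its position as its rank.

4, 8, 9, 1, 5, 6, 7, 2, 3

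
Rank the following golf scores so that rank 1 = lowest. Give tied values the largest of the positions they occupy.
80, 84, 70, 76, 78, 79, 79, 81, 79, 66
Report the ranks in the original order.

Sorted (ascending): 66, 70, 76, 78, 79, 79, 79, 80, 81, 84
The 3 values of 79 occupy positions 5–7 → each gets rank 7.

8, 10, 2, 3, 4, 7, 7, 9, 7, 1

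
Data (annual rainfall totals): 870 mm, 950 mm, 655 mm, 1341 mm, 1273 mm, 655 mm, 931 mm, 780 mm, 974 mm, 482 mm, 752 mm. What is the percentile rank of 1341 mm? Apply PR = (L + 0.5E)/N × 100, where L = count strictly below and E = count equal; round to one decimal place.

95.5

N = 11.
Strictly below 1341: 10. Equal to 1341: 1.
PR = (10 + 0.5·1)/11 × 100 = 95.5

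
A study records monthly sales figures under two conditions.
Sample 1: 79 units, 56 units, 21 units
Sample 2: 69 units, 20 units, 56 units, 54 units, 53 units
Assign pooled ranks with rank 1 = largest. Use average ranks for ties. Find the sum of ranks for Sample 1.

11.5

Sorted (descending): 79, 69, 56, 56, 54, 53, 21, 20
The 2 values of 56 occupy positions 3–4 → average rank (3+4)/2 = 3.5.
Sample 1 values → pooled ranks: 79→1, 56→3.5, 21→7
Rank sum = 1 + 3.5 + 7 = 11.5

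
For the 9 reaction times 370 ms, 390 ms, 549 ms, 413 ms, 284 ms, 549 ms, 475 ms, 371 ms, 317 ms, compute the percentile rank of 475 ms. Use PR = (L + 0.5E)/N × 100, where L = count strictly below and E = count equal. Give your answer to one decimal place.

N = 9.
Strictly below 475: 6. Equal to 475: 1.
PR = (6 + 0.5·1)/9 × 100 = 72.2

72.2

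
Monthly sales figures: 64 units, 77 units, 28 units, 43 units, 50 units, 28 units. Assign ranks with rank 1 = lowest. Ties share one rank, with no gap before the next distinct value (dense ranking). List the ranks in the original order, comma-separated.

4, 5, 1, 2, 3, 1

Sorted (ascending): 28, 28, 43, 50, 64, 77
The 2 values of 28 share dense rank 1.
Remaining distinct values take the next consecutive integers.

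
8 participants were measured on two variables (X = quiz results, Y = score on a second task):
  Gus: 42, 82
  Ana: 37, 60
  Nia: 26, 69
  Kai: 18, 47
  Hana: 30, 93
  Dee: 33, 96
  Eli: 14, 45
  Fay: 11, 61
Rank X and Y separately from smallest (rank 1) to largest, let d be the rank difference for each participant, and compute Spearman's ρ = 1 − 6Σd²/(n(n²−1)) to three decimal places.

0.524

Ranks of variable 1: 8, 7, 4, 3, 5, 6, 2, 1
Ranks of variable 2: 6, 3, 5, 2, 7, 8, 1, 4
d = r₁ − r₂: 2, 4, -1, 1, -2, -2, 1, -3
d²: 4, 16, 1, 1, 4, 4, 1, 9; Σd² = 40
ρ = 1 − 6·40/(8·63) = 1 − 240/504 = 0.524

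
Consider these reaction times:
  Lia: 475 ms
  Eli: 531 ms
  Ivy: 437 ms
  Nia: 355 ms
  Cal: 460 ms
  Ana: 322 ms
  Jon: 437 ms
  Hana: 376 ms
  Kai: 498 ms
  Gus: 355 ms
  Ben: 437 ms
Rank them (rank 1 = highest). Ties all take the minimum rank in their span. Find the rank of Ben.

5

Sorted (descending): 531, 498, 475, 460, 437, 437, 437, 376, 355, 355, 322
The 3 values of 437 occupy positions 5–7 → each gets rank 5.
The 2 values of 355 occupy positions 9–10 → each gets rank 9.
Ben has value 437 ms → rank 5.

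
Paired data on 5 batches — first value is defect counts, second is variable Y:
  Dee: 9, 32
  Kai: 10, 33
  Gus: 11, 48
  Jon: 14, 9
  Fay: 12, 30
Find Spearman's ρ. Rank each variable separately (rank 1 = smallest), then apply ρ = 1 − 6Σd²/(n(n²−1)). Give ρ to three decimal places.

-0.600

Ranks of variable 1: 1, 2, 3, 5, 4
Ranks of variable 2: 3, 4, 5, 1, 2
d = r₁ − r₂: -2, -2, -2, 4, 2
d²: 4, 4, 4, 16, 4; Σd² = 32
ρ = 1 − 6·32/(5·24) = 1 − 192/120 = -0.600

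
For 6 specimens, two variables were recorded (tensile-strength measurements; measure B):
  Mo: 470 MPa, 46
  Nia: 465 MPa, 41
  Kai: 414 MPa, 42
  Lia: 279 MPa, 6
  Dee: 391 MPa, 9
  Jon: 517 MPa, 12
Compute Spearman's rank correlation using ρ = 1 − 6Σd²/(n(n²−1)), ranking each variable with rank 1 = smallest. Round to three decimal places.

0.600

Ranks of variable 1: 5, 4, 3, 1, 2, 6
Ranks of variable 2: 6, 4, 5, 1, 2, 3
d = r₁ − r₂: -1, 0, -2, 0, 0, 3
d²: 1, 0, 4, 0, 0, 9; Σd² = 14
ρ = 1 − 6·14/(6·35) = 1 − 84/210 = 0.600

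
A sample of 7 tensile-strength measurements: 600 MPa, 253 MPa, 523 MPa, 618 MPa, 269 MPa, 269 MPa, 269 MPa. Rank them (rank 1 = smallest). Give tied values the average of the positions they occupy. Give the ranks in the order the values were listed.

Sorted (ascending): 253, 269, 269, 269, 523, 600, 618
The 3 values of 269 occupy positions 2–4 → average rank 3.

6, 1, 5, 7, 3, 3, 3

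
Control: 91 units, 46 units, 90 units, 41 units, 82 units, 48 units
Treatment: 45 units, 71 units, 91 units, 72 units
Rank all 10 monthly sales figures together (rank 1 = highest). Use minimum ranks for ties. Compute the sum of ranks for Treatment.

21

Sorted (descending): 91, 91, 90, 82, 72, 71, 48, 46, 45, 41
The 2 values of 91 occupy positions 1–2 → each gets rank 1.
Treatment values → pooled ranks: 45→9, 71→6, 91→1, 72→5
Rank sum = 9 + 6 + 1 + 5 = 21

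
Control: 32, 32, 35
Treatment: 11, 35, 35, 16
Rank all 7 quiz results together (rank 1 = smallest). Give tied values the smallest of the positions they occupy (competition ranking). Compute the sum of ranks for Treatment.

13

Sorted (ascending): 11, 16, 32, 32, 35, 35, 35
The 2 values of 32 occupy positions 3–4 → each gets rank 3.
The 3 values of 35 occupy positions 5–7 → each gets rank 5.
Treatment values → pooled ranks: 11→1, 35→5, 35→5, 16→2
Rank sum = 1 + 5 + 5 + 2 = 13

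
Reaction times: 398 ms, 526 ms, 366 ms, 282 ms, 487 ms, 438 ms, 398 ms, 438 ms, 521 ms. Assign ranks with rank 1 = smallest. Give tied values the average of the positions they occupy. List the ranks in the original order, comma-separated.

3.5, 9, 2, 1, 7, 5.5, 3.5, 5.5, 8

Sorted (ascending): 282, 366, 398, 398, 438, 438, 487, 521, 526
The 2 values of 398 occupy positions 3–4 → average rank (3+4)/2 = 3.5.
The 2 values of 438 occupy positions 5–6 → average rank (5+6)/2 = 5.5.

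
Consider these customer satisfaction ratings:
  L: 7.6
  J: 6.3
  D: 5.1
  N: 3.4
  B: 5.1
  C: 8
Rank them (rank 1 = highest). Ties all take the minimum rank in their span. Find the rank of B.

Sorted (descending): 8, 7.6, 6.3, 5.1, 5.1, 3.4
The 2 values of 5.1 occupy positions 4–5 → each gets rank 4.
B has value 5.1 → rank 4.

4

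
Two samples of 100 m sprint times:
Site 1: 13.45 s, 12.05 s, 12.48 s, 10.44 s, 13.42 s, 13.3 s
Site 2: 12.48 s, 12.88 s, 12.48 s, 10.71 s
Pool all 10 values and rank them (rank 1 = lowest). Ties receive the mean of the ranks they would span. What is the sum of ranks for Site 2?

Sorted (ascending): 10.44, 10.71, 12.05, 12.48, 12.48, 12.48, 12.88, 13.3, 13.42, 13.45
The 3 values of 12.48 occupy positions 4–6 → average rank 5.
Site 2 values → pooled ranks: 12.48→5, 12.88→7, 12.48→5, 10.71→2
Rank sum = 5 + 7 + 5 + 2 = 19

19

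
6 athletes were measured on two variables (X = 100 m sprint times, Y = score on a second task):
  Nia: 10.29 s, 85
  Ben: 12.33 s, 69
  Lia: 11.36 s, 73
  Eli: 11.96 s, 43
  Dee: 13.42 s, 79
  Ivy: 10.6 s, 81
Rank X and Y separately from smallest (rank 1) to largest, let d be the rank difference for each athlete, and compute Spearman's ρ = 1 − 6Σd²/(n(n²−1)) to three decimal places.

Ranks of variable 1: 1, 5, 3, 4, 6, 2
Ranks of variable 2: 6, 2, 3, 1, 4, 5
d = r₁ − r₂: -5, 3, 0, 3, 2, -3
d²: 25, 9, 0, 9, 4, 9; Σd² = 56
ρ = 1 − 6·56/(6·35) = 1 − 336/210 = -0.600

-0.600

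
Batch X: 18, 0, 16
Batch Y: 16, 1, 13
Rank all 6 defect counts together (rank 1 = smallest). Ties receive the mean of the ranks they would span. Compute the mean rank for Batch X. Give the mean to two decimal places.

Sorted (ascending): 0, 1, 13, 16, 16, 18
The 2 values of 16 occupy positions 4–5 → average rank (4+5)/2 = 4.5.
Batch X values → pooled ranks: 18→6, 0→1, 16→4.5
Mean rank = (6 + 1 + 4.5) / 3 = 3.83

3.83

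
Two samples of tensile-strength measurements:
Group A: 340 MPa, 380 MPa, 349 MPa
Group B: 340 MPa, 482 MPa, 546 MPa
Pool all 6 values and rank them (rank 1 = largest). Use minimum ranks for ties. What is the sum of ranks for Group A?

Sorted (descending): 546, 482, 380, 349, 340, 340
The 2 values of 340 occupy positions 5–6 → each gets rank 5.
Group A values → pooled ranks: 340→5, 380→3, 349→4
Rank sum = 5 + 3 + 4 = 12

12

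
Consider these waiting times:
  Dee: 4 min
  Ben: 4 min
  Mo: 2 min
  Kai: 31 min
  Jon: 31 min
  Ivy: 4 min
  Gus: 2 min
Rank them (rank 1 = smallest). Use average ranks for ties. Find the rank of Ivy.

Sorted (ascending): 2, 2, 4, 4, 4, 31, 31
The 2 values of 2 occupy positions 1–2 → average rank (1+2)/2 = 1.5.
The 3 values of 4 occupy positions 3–5 → average rank 4.
The 2 values of 31 occupy positions 6–7 → average rank (6+7)/2 = 6.5.
Ivy has value 4 min → rank 4.

4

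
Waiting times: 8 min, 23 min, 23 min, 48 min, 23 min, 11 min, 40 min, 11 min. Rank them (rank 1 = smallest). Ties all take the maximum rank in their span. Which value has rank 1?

Sorted (ascending): 8, 11, 11, 23, 23, 23, 40, 48
The 2 values of 11 occupy positions 2–3 → each gets rank 3.
The 3 values of 23 occupy positions 4–6 → each gets rank 6.
Rank 1 → value 8.

8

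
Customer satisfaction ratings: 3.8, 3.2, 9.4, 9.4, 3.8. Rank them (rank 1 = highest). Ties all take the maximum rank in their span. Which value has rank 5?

3.2

Sorted (descending): 9.4, 9.4, 3.8, 3.8, 3.2
The 2 values of 9.4 occupy positions 1–2 → each gets rank 2.
The 2 values of 3.8 occupy positions 3–4 → each gets rank 4.
Rank 5 → value 3.2.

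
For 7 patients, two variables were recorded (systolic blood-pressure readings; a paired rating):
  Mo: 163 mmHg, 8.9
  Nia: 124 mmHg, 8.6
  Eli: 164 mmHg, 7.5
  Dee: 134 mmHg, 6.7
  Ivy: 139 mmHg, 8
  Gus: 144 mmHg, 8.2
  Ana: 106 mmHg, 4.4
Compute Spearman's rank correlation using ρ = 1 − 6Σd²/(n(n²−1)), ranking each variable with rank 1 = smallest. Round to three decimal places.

0.393

Ranks of variable 1: 6, 2, 7, 3, 4, 5, 1
Ranks of variable 2: 7, 6, 3, 2, 4, 5, 1
d = r₁ − r₂: -1, -4, 4, 1, 0, 0, 0
d²: 1, 16, 16, 1, 0, 0, 0; Σd² = 34
ρ = 1 − 6·34/(7·48) = 1 − 204/336 = 0.393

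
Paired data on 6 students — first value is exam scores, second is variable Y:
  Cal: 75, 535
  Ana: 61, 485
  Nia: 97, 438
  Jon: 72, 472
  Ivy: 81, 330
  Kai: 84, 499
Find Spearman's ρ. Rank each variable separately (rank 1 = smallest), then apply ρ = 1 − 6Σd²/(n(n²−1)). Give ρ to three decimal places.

-0.257

Ranks of variable 1: 3, 1, 6, 2, 4, 5
Ranks of variable 2: 6, 4, 2, 3, 1, 5
d = r₁ − r₂: -3, -3, 4, -1, 3, 0
d²: 9, 9, 16, 1, 9, 0; Σd² = 44
ρ = 1 − 6·44/(6·35) = 1 − 264/210 = -0.257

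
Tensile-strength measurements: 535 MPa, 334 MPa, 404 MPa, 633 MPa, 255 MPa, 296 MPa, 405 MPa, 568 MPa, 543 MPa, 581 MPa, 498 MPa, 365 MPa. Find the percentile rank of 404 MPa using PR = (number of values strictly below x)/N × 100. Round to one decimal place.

33.3

N = 12.
Strictly below 404: 4. Equal to 404: 1.
PR = 4/12 × 100 = 33.3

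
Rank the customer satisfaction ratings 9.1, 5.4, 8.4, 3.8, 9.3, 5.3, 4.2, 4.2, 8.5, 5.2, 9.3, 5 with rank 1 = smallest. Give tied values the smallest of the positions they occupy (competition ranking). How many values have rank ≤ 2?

Sorted (ascending): 3.8, 4.2, 4.2, 5, 5.2, 5.3, 5.4, 8.4, 8.5, 9.1, 9.3, 9.3
The 2 values of 4.2 occupy positions 2–3 → each gets rank 2.
The 2 values of 9.3 occupy positions 11–12 → each gets rank 11.
Ranks ≤ 2: {1, 2, 2} → 3 values.

3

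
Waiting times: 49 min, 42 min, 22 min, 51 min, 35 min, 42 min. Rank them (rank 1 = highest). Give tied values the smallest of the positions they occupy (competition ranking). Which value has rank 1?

Sorted (descending): 51, 49, 42, 42, 35, 22
The 2 values of 42 occupy positions 3–4 → each gets rank 3.
Rank 1 → value 51.

51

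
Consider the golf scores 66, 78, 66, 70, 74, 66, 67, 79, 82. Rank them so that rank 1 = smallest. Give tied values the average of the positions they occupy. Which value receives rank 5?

70

Sorted (ascending): 66, 66, 66, 67, 70, 74, 78, 79, 82
The 3 values of 66 occupy positions 1–3 → average rank 2.
Rank 5 → value 70.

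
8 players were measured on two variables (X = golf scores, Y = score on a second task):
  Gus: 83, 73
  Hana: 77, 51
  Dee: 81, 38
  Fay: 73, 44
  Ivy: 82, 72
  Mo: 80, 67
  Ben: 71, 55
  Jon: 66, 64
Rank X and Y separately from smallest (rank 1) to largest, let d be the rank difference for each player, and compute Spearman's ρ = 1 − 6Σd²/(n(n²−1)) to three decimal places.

0.429

Ranks of variable 1: 8, 4, 6, 3, 7, 5, 2, 1
Ranks of variable 2: 8, 3, 1, 2, 7, 6, 4, 5
d = r₁ − r₂: 0, 1, 5, 1, 0, -1, -2, -4
d²: 0, 1, 25, 1, 0, 1, 4, 16; Σd² = 48
ρ = 1 − 6·48/(8·63) = 1 − 288/504 = 0.429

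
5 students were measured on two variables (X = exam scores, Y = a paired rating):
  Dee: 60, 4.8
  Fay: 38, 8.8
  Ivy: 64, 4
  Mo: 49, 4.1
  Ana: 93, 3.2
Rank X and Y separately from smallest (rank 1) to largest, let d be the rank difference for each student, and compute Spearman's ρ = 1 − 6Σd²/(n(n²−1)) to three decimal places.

Ranks of variable 1: 3, 1, 4, 2, 5
Ranks of variable 2: 4, 5, 2, 3, 1
d = r₁ − r₂: -1, -4, 2, -1, 4
d²: 1, 16, 4, 1, 16; Σd² = 38
ρ = 1 − 6·38/(5·24) = 1 − 228/120 = -0.900

-0.900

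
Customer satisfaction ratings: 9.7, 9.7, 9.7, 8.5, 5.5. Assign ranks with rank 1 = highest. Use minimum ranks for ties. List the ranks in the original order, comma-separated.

1, 1, 1, 4, 5

Sorted (descending): 9.7, 9.7, 9.7, 8.5, 5.5
The 3 values of 9.7 occupy positions 1–3 → each gets rank 1.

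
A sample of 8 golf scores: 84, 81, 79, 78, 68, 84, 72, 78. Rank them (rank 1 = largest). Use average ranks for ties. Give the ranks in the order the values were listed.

1.5, 3, 4, 5.5, 8, 1.5, 7, 5.5

Sorted (descending): 84, 84, 81, 79, 78, 78, 72, 68
The 2 values of 84 occupy positions 1–2 → average rank (1+2)/2 = 1.5.
The 2 values of 78 occupy positions 5–6 → average rank (5+6)/2 = 5.5.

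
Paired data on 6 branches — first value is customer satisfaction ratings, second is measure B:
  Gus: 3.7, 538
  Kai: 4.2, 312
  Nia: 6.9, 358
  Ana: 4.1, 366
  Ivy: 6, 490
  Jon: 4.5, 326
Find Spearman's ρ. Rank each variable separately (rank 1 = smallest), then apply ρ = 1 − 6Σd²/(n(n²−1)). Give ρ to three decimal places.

-0.314

Ranks of variable 1: 1, 3, 6, 2, 5, 4
Ranks of variable 2: 6, 1, 3, 4, 5, 2
d = r₁ − r₂: -5, 2, 3, -2, 0, 2
d²: 25, 4, 9, 4, 0, 4; Σd² = 46
ρ = 1 − 6·46/(6·35) = 1 − 276/210 = -0.314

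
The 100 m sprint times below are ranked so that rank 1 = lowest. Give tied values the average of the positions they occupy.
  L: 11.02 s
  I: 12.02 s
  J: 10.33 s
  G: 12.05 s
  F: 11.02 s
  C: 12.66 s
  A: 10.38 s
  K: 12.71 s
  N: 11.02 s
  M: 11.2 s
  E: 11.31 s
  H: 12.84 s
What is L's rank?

Sorted (ascending): 10.33, 10.38, 11.02, 11.02, 11.02, 11.2, 11.31, 12.02, 12.05, 12.66, 12.71, 12.84
The 3 values of 11.02 occupy positions 3–5 → average rank 4.
L has value 11.02 s → rank 4.

4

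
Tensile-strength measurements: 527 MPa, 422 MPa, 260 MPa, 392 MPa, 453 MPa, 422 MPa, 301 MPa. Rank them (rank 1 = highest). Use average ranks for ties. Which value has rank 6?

301

Sorted (descending): 527, 453, 422, 422, 392, 301, 260
The 2 values of 422 occupy positions 3–4 → average rank (3+4)/2 = 3.5.
Rank 6 → value 301.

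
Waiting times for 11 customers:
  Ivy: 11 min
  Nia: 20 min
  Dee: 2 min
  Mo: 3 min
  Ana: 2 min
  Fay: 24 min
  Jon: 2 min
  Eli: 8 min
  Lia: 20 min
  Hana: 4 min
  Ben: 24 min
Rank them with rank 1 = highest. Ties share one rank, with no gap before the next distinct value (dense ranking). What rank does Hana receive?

5

Sorted (descending): 24, 24, 20, 20, 11, 8, 4, 3, 2, 2, 2
The 2 values of 24 share dense rank 1.
The 2 values of 20 share dense rank 2.
The 3 values of 2 share dense rank 7.
Remaining distinct values take the next consecutive integers.
Hana has value 4 min → rank 5.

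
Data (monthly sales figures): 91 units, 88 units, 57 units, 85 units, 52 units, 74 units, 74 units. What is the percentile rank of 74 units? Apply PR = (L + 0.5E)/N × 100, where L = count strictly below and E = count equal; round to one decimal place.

42.9

N = 7.
Strictly below 74: 2. Equal to 74: 2.
PR = (2 + 0.5·2)/7 × 100 = 42.9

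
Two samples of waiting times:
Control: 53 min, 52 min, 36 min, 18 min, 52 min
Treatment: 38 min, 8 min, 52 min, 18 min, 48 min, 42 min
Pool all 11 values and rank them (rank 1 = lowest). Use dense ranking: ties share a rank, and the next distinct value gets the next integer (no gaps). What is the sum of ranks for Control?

27

Sorted (ascending): 8, 18, 18, 36, 38, 42, 48, 52, 52, 52, 53
The 2 values of 18 share dense rank 2.
The 3 values of 52 share dense rank 7.
Remaining distinct values take the next consecutive integers.
Control values → pooled ranks: 53→8, 52→7, 36→3, 18→2, 52→7
Rank sum = 8 + 7 + 3 + 2 + 7 = 27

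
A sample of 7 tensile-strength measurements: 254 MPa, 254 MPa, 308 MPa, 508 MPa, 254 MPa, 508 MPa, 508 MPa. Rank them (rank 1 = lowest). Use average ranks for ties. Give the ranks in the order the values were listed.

2, 2, 4, 6, 2, 6, 6

Sorted (ascending): 254, 254, 254, 308, 508, 508, 508
The 3 values of 254 occupy positions 1–3 → average rank 2.
The 3 values of 508 occupy positions 5–7 → average rank 6.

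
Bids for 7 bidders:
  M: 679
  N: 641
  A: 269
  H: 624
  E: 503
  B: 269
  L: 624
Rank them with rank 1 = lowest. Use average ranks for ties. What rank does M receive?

Sorted (ascending): 269, 269, 503, 624, 624, 641, 679
The 2 values of 269 occupy positions 1–2 → average rank (1+2)/2 = 1.5.
The 2 values of 624 occupy positions 4–5 → average rank (4+5)/2 = 4.5.
M has value 679 → rank 7.

7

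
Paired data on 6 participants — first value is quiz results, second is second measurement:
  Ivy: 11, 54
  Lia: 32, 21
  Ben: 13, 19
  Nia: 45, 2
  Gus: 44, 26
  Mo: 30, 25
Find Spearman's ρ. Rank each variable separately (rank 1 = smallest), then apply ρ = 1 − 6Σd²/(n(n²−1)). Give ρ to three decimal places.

Ranks of variable 1: 1, 4, 2, 6, 5, 3
Ranks of variable 2: 6, 3, 2, 1, 5, 4
d = r₁ − r₂: -5, 1, 0, 5, 0, -1
d²: 25, 1, 0, 25, 0, 1; Σd² = 52
ρ = 1 − 6·52/(6·35) = 1 − 312/210 = -0.486

-0.486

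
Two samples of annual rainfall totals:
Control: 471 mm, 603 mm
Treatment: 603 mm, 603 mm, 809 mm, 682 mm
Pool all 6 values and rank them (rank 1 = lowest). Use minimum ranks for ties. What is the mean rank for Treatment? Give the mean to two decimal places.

3.75

Sorted (ascending): 471, 603, 603, 603, 682, 809
The 3 values of 603 occupy positions 2–4 → each gets rank 2.
Treatment values → pooled ranks: 603→2, 603→2, 809→6, 682→5
Mean rank = (2 + 2 + 6 + 5) / 4 = 3.75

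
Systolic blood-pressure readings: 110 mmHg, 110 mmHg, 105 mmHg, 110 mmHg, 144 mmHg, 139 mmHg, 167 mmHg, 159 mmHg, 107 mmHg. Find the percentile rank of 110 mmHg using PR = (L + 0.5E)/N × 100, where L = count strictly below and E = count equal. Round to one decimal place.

38.9

N = 9.
Strictly below 110: 2. Equal to 110: 3.
PR = (2 + 0.5·3)/9 × 100 = 38.9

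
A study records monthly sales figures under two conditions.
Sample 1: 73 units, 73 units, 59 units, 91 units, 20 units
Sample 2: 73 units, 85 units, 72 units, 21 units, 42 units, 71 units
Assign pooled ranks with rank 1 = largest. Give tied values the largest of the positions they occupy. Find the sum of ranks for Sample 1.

Sorted (descending): 91, 85, 73, 73, 73, 72, 71, 59, 42, 21, 20
The 3 values of 73 occupy positions 3–5 → each gets rank 5.
Sample 1 values → pooled ranks: 73→5, 73→5, 59→8, 91→1, 20→11
Rank sum = 5 + 5 + 8 + 1 + 11 = 30

30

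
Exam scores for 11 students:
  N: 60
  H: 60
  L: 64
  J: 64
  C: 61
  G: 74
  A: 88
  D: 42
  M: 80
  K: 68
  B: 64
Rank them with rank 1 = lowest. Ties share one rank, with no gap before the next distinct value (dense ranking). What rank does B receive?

Sorted (ascending): 42, 60, 60, 61, 64, 64, 64, 68, 74, 80, 88
The 2 values of 60 share dense rank 2.
The 3 values of 64 share dense rank 4.
Remaining distinct values take the next consecutive integers.
B has value 64 → rank 4.

4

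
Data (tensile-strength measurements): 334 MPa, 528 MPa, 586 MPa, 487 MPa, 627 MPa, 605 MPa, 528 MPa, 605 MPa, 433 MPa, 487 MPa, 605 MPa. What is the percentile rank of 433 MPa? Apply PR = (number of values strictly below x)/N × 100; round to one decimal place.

N = 11.
Strictly below 433: 1. Equal to 433: 1.
PR = 1/11 × 100 = 9.1

9.1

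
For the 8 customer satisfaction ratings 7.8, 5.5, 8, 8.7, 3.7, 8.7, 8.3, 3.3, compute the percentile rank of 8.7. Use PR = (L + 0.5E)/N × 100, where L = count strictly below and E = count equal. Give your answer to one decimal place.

87.5

N = 8.
Strictly below 8.7: 6. Equal to 8.7: 2.
PR = (6 + 0.5·2)/8 × 100 = 87.5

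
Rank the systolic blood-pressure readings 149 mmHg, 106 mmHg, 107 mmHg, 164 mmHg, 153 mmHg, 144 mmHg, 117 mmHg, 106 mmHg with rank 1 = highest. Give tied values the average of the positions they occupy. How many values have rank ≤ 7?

Sorted (descending): 164, 153, 149, 144, 117, 107, 106, 106
The 2 values of 106 occupy positions 7–8 → average rank (7+8)/2 = 7.5.
Ranks ≤ 7: {1, 2, 3, 4, 5, 6} → 6 values.

6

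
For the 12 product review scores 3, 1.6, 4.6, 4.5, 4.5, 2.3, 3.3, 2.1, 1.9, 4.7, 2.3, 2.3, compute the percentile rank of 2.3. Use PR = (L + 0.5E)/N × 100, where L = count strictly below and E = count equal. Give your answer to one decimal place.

37.5

N = 12.
Strictly below 2.3: 3. Equal to 2.3: 3.
PR = (3 + 0.5·3)/12 × 100 = 37.5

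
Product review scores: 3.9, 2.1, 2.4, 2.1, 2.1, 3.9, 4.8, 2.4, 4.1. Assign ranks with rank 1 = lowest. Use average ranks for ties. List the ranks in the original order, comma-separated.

6.5, 2, 4.5, 2, 2, 6.5, 9, 4.5, 8

Sorted (ascending): 2.1, 2.1, 2.1, 2.4, 2.4, 3.9, 3.9, 4.1, 4.8
The 3 values of 2.1 occupy positions 1–3 → average rank 2.
The 2 values of 2.4 occupy positions 4–5 → average rank (4+5)/2 = 4.5.
The 2 values of 3.9 occupy positions 6–7 → average rank (6+7)/2 = 6.5.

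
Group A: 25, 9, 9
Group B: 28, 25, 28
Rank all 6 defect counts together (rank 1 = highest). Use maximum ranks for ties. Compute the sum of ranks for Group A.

Sorted (descending): 28, 28, 25, 25, 9, 9
The 2 values of 28 occupy positions 1–2 → each gets rank 2.
The 2 values of 25 occupy positions 3–4 → each gets rank 4.
The 2 values of 9 occupy positions 5–6 → each gets rank 6.
Group A values → pooled ranks: 25→4, 9→6, 9→6
Rank sum = 4 + 6 + 6 = 16

16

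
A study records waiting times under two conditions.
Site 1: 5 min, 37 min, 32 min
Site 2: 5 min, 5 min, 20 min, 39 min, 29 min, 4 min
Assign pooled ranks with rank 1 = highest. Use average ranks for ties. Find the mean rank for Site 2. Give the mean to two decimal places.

5.50

Sorted (descending): 39, 37, 32, 29, 20, 5, 5, 5, 4
The 3 values of 5 occupy positions 6–8 → average rank 7.
Site 2 values → pooled ranks: 5→7, 5→7, 20→5, 39→1, 29→4, 4→9
Mean rank = (7 + 7 + 5 + 1 + 4 + 9) / 6 = 5.50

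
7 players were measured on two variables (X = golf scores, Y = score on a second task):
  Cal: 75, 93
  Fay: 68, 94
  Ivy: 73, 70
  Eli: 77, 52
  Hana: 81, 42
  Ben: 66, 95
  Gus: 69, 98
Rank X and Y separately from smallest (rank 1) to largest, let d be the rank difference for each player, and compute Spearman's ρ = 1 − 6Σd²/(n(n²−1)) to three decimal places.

Ranks of variable 1: 5, 2, 4, 6, 7, 1, 3
Ranks of variable 2: 4, 5, 3, 2, 1, 6, 7
d = r₁ − r₂: 1, -3, 1, 4, 6, -5, -4
d²: 1, 9, 1, 16, 36, 25, 16; Σd² = 104
ρ = 1 − 6·104/(7·48) = 1 − 624/336 = -0.857

-0.857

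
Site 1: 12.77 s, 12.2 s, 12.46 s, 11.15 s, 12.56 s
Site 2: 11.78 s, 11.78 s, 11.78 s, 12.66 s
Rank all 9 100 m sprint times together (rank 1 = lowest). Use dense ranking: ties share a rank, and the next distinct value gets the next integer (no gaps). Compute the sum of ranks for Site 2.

Sorted (ascending): 11.15, 11.78, 11.78, 11.78, 12.2, 12.46, 12.56, 12.66, 12.77
The 3 values of 11.78 share dense rank 2.
Remaining distinct values take the next consecutive integers.
Site 2 values → pooled ranks: 11.78→2, 11.78→2, 11.78→2, 12.66→6
Rank sum = 2 + 2 + 2 + 6 = 12

12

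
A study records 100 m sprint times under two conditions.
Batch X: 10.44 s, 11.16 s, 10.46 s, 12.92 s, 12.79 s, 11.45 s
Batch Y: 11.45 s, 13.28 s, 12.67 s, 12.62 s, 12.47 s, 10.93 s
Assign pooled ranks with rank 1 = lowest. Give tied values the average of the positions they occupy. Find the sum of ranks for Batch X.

Sorted (ascending): 10.44, 10.46, 10.93, 11.16, 11.45, 11.45, 12.47, 12.62, 12.67, 12.79, 12.92, 13.28
The 2 values of 11.45 occupy positions 5–6 → average rank (5+6)/2 = 5.5.
Batch X values → pooled ranks: 10.44→1, 11.16→4, 10.46→2, 12.92→11, 12.79→10, 11.45→5.5
Rank sum = 1 + 4 + 2 + 11 + 10 + 5.5 = 33.5

33.5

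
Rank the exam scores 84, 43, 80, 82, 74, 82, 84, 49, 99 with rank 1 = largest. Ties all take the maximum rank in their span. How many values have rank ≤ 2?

1

Sorted (descending): 99, 84, 84, 82, 82, 80, 74, 49, 43
The 2 values of 84 occupy positions 2–3 → each gets rank 3.
The 2 values of 82 occupy positions 4–5 → each gets rank 5.
Ranks ≤ 2: {1} → 1 value.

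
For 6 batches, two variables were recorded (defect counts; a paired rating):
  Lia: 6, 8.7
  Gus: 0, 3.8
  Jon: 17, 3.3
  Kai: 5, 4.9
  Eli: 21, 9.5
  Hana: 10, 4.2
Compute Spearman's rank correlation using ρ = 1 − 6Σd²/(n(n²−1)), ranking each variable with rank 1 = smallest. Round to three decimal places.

Ranks of variable 1: 3, 1, 5, 2, 6, 4
Ranks of variable 2: 5, 2, 1, 4, 6, 3
d = r₁ − r₂: -2, -1, 4, -2, 0, 1
d²: 4, 1, 16, 4, 0, 1; Σd² = 26
ρ = 1 − 6·26/(6·35) = 1 − 156/210 = 0.257

0.257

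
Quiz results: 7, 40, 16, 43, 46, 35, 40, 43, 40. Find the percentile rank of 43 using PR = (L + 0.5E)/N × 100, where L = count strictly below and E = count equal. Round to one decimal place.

N = 9.
Strictly below 43: 6. Equal to 43: 2.
PR = (6 + 0.5·2)/9 × 100 = 77.8

77.8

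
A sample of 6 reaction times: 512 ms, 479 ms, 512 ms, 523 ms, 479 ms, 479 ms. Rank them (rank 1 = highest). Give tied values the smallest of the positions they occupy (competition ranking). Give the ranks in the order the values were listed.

Sorted (descending): 523, 512, 512, 479, 479, 479
The 2 values of 512 occupy positions 2–3 → each gets rank 2.
The 3 values of 479 occupy positions 4–6 → each gets rank 4.

2, 4, 2, 1, 4, 4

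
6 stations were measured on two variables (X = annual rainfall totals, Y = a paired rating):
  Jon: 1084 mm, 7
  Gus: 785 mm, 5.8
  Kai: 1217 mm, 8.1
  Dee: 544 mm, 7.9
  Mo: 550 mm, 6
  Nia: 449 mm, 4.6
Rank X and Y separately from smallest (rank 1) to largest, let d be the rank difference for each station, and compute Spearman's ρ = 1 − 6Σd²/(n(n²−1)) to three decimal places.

0.600

Ranks of variable 1: 5, 4, 6, 2, 3, 1
Ranks of variable 2: 4, 2, 6, 5, 3, 1
d = r₁ − r₂: 1, 2, 0, -3, 0, 0
d²: 1, 4, 0, 9, 0, 0; Σd² = 14
ρ = 1 − 6·14/(6·35) = 1 − 84/210 = 0.600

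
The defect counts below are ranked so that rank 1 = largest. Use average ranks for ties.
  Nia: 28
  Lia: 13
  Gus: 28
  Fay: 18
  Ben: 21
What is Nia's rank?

Sorted (descending): 28, 28, 21, 18, 13
The 2 values of 28 occupy positions 1–2 → average rank (1+2)/2 = 1.5.
Nia has value 28 → rank 1.5.

1.5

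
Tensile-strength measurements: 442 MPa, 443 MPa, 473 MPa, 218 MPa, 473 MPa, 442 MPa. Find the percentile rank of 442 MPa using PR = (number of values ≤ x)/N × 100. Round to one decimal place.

N = 6.
Strictly below 442: 1. Equal to 442: 2.
PR = 3/6 × 100 = 50.0

50.0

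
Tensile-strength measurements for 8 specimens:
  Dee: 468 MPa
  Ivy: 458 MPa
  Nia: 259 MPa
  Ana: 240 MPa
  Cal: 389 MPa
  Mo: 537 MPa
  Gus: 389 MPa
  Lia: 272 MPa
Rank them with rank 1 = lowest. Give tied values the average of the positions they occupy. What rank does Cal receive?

4.5

Sorted (ascending): 240, 259, 272, 389, 389, 458, 468, 537
The 2 values of 389 occupy positions 4–5 → average rank (4+5)/2 = 4.5.
Cal has value 389 MPa → rank 4.5.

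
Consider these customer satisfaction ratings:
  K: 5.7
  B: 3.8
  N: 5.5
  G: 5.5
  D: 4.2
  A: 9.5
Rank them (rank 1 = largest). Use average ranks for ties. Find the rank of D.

Sorted (descending): 9.5, 5.7, 5.5, 5.5, 4.2, 3.8
The 2 values of 5.5 occupy positions 3–4 → average rank (3+4)/2 = 3.5.
D has value 4.2 → rank 5.

5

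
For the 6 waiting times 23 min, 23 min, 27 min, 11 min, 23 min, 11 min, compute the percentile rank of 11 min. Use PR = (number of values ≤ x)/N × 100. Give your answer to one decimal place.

33.3

N = 6.
Strictly below 11: 0. Equal to 11: 2.
PR = 2/6 × 100 = 33.3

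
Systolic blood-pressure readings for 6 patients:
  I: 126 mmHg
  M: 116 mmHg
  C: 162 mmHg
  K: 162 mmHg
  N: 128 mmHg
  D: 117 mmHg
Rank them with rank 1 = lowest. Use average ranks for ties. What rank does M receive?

1

Sorted (ascending): 116, 117, 126, 128, 162, 162
The 2 values of 162 occupy positions 5–6 → average rank (5+6)/2 = 5.5.
M has value 116 mmHg → rank 1.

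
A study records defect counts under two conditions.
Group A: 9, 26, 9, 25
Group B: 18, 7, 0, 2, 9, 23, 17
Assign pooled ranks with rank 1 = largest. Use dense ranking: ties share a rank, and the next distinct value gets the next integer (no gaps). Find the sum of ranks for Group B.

Sorted (descending): 26, 25, 23, 18, 17, 9, 9, 9, 7, 2, 0
The 3 values of 9 share dense rank 6.
Remaining distinct values take the next consecutive integers.
Group B values → pooled ranks: 18→4, 7→7, 0→9, 2→8, 9→6, 23→3, 17→5
Rank sum = 4 + 7 + 9 + 8 + 6 + 3 + 5 = 42

42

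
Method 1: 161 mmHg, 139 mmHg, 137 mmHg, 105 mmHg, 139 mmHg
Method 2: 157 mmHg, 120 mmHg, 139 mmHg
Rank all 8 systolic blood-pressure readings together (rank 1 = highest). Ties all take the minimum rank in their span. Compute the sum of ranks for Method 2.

Sorted (descending): 161, 157, 139, 139, 139, 137, 120, 105
The 3 values of 139 occupy positions 3–5 → each gets rank 3.
Method 2 values → pooled ranks: 157→2, 120→7, 139→3
Rank sum = 2 + 7 + 3 = 12

12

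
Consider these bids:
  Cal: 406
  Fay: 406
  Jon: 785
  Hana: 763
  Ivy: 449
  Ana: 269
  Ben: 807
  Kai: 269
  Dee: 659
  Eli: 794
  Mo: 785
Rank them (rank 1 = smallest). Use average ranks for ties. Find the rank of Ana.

1.5

Sorted (ascending): 269, 269, 406, 406, 449, 659, 763, 785, 785, 794, 807
The 2 values of 269 occupy positions 1–2 → average rank (1+2)/2 = 1.5.
The 2 values of 406 occupy positions 3–4 → average rank (3+4)/2 = 3.5.
The 2 values of 785 occupy positions 8–9 → average rank (8+9)/2 = 8.5.
Ana has value 269 → rank 1.5.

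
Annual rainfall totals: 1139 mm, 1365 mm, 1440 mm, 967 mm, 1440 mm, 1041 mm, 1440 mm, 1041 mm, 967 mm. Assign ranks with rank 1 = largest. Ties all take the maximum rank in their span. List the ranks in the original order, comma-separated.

5, 4, 3, 9, 3, 7, 3, 7, 9

Sorted (descending): 1440, 1440, 1440, 1365, 1139, 1041, 1041, 967, 967
The 3 values of 1440 occupy positions 1–3 → each gets rank 3.
The 2 values of 1041 occupy positions 6–7 → each gets rank 7.
The 2 values of 967 occupy positions 8–9 → each gets rank 9.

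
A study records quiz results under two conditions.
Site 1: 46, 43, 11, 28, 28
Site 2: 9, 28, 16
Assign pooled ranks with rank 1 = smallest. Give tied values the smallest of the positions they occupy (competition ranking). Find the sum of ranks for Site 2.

8

Sorted (ascending): 9, 11, 16, 28, 28, 28, 43, 46
The 3 values of 28 occupy positions 4–6 → each gets rank 4.
Site 2 values → pooled ranks: 9→1, 28→4, 16→3
Rank sum = 1 + 4 + 3 = 8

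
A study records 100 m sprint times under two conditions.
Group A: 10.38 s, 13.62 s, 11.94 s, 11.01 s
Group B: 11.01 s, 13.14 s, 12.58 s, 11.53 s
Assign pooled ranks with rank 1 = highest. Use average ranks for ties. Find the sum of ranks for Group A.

19.5

Sorted (descending): 13.62, 13.14, 12.58, 11.94, 11.53, 11.01, 11.01, 10.38
The 2 values of 11.01 occupy positions 6–7 → average rank (6+7)/2 = 6.5.
Group A values → pooled ranks: 10.38→8, 13.62→1, 11.94→4, 11.01→6.5
Rank sum = 8 + 1 + 4 + 6.5 = 19.5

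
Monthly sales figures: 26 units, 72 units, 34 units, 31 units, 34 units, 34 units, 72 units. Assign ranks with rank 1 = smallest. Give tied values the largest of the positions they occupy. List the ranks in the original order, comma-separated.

1, 7, 5, 2, 5, 5, 7

Sorted (ascending): 26, 31, 34, 34, 34, 72, 72
The 3 values of 34 occupy positions 3–5 → each gets rank 5.
The 2 values of 72 occupy positions 6–7 → each gets rank 7.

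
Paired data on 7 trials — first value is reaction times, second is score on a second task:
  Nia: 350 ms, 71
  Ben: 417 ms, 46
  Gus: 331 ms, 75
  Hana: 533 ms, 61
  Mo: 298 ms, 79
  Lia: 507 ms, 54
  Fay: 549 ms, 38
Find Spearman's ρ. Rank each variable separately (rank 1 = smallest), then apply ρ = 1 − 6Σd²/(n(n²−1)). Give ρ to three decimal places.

Ranks of variable 1: 3, 4, 2, 6, 1, 5, 7
Ranks of variable 2: 5, 2, 6, 4, 7, 3, 1
d = r₁ − r₂: -2, 2, -4, 2, -6, 2, 6
d²: 4, 4, 16, 4, 36, 4, 36; Σd² = 104
ρ = 1 − 6·104/(7·48) = 1 − 624/336 = -0.857

-0.857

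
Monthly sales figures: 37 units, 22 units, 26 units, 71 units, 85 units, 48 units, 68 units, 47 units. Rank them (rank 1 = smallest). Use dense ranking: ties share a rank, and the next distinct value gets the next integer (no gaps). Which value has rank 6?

68

Sorted (ascending): 22, 26, 37, 47, 48, 68, 71, 85
No ties — each value takes its position as its rank.
Rank 6 → value 68.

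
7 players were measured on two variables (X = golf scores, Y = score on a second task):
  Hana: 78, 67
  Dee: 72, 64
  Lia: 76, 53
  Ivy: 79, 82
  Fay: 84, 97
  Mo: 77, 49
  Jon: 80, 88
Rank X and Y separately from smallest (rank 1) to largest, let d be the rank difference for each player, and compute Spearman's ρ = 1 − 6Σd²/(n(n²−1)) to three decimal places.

Ranks of variable 1: 4, 1, 2, 5, 7, 3, 6
Ranks of variable 2: 4, 3, 2, 5, 7, 1, 6
d = r₁ − r₂: 0, -2, 0, 0, 0, 2, 0
d²: 0, 4, 0, 0, 0, 4, 0; Σd² = 8
ρ = 1 − 6·8/(7·48) = 1 − 48/336 = 0.857

0.857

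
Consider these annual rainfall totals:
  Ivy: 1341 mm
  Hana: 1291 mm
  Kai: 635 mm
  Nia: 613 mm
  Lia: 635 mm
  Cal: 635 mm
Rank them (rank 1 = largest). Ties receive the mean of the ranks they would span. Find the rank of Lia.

4

Sorted (descending): 1341, 1291, 635, 635, 635, 613
The 3 values of 635 occupy positions 3–5 → average rank 4.
Lia has value 635 mm → rank 4.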